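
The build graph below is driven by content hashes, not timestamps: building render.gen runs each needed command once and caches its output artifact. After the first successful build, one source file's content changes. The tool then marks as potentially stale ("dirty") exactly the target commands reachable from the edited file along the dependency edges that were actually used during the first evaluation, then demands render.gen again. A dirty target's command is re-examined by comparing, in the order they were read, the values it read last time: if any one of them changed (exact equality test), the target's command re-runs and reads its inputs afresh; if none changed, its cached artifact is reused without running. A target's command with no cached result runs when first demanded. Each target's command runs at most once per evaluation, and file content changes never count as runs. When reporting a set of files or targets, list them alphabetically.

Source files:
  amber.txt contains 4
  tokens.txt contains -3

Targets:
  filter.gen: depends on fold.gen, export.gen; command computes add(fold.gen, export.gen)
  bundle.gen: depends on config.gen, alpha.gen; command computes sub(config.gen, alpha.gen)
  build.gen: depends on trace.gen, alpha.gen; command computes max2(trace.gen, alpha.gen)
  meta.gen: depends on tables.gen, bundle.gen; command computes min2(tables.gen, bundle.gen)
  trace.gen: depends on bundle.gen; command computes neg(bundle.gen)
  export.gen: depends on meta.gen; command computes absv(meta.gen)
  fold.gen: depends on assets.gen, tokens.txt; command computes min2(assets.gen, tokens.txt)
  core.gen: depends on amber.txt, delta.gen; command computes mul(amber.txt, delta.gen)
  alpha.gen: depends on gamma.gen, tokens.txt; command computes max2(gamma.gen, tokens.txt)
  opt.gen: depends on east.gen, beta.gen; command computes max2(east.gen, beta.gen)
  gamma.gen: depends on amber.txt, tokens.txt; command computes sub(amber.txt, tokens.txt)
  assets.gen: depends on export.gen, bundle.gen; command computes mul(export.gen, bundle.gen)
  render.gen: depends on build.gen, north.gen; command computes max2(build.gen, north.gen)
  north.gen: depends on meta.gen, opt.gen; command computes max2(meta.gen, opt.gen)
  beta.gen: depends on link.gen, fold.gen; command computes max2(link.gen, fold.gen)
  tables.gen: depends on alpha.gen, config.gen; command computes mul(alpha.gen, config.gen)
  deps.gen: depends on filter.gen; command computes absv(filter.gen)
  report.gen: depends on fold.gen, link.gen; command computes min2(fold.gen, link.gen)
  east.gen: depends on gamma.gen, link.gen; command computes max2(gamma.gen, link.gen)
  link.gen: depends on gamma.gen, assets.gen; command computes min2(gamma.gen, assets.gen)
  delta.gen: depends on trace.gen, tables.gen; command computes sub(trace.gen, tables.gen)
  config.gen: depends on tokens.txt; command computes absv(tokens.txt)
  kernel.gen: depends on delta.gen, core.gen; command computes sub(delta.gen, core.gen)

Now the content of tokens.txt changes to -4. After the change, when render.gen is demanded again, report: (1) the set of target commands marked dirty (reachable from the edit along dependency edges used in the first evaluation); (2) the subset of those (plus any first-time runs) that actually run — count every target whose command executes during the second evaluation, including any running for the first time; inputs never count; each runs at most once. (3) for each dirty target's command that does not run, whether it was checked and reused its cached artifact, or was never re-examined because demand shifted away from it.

Dirty set: alpha.gen, assets.gen, beta.gen, build.gen, bundle.gen, config.gen, east.gen, export.gen, fold.gen, gamma.gen, link.gen, meta.gen, north.gen, opt.gen, render.gen, tables.gen, trace.gen.
Run set: alpha.gen, build.gen, bundle.gen, config.gen, east.gen, fold.gen, gamma.gen, link.gen, meta.gen, north.gen, opt.gen, render.gen, tables.gen (13 run).
Re-examined without running (cache reused): assets.gen, beta.gen, export.gen, trace.gen.
The important point: at trace.gen every value read last time is unchanged, so the dirty flag clears without a run.

Initial pass — values computed on the first demand:
  config.gen = absv(-3) = 3
  gamma.gen = sub(4, -3) = 7
  alpha.gen = max2(7, -3) = 7
  bundle.gen = sub(3, 7) = -4
  tables.gen = mul(7, 3) = 21
  meta.gen = min2(21, -4) = -4
  export.gen = absv(-4) = 4
  assets.gen = mul(4, -4) = -16
  fold.gen = min2(-16, -3) = -16
  link.gen = min2(7, -16) = -16
  beta.gen = max2(-16, -16) = -16
  east.gen = max2(7, -16) = 7
  opt.gen = max2(7, -16) = 7
  north.gen = max2(-4, 7) = 7
  trace.gen = neg(-4) = 4
  build.gen = max2(4, 7) = 7
  render.gen = max2(7, 7) = 7

Second demand — change propagation:
  config.gen: re-runs because tokens.txt -3->-4; new result 4.
  gamma.gen: re-runs because tokens.txt -3->-4; new result 8.
  alpha.gen: re-runs because gamma.gen 7->8; tokens.txt -3->-4; new result 8.
  bundle.gen: re-runs because config.gen 3->4; alpha.gen 7->8; new result -4 (unchanged).
  tables.gen: re-runs because alpha.gen 7->8; config.gen 3->4; new result 32.
  meta.gen: re-runs because tables.gen 21->32; new result -4 (unchanged).
  export.gen: re-examined; everything it read last time is the same (meta.gen unchanged) — cache 4 kept, no run.
  assets.gen: re-examined; everything it read last time is the same (export.gen unchanged, bundle.gen unchanged) — cache -16 kept, no run.
  fold.gen: re-runs because tokens.txt -3->-4; new result -16 (unchanged).
  link.gen: re-runs because gamma.gen 7->8; new result -16 (unchanged).
  beta.gen: re-examined; everything it read last time is the same (link.gen unchanged, fold.gen unchanged) — cache -16 kept, no run.
  east.gen: re-runs because gamma.gen 7->8; new result 8.
  opt.gen: re-runs because east.gen 7->8; new result 8.
  north.gen: re-runs because opt.gen 7->8; new result 8.
  trace.gen: re-examined; everything it read last time is the same (bundle.gen unchanged) — cache 4 kept, no run.
  build.gen: re-runs because alpha.gen 7->8; new result 8.
  render.gen: re-runs because build.gen 7->8; north.gen 7->8; new result 8.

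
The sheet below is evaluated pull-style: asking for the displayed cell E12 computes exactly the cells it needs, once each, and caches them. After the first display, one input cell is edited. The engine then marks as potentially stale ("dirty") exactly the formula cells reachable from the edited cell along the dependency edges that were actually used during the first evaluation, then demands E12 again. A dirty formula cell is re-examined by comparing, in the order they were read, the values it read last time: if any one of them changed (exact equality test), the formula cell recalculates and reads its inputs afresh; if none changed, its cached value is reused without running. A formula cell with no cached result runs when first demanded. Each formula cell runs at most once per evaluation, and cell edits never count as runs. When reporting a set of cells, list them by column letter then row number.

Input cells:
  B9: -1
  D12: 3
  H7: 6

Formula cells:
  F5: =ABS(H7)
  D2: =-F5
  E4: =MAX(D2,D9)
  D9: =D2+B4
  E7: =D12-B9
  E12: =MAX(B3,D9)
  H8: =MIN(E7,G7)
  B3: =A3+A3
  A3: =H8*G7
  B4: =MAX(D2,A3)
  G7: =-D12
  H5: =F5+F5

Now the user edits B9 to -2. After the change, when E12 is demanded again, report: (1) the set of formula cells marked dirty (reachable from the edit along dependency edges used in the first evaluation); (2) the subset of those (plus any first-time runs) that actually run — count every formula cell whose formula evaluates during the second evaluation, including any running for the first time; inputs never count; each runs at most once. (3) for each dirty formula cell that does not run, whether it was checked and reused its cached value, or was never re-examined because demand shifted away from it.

The edit dirties: A3, B3, B4, D9, E7, E12, H8.
2 formula cells run: E7, H8.
Cache hits after checking: A3, B3, B4, D9, E12.
Note the absorption at H8: it re-runs yet its value is the same, leaving the output's value untouched.

First demand of the output computes:
  E7 = 3 - -1 = 4
  F5 = ABS(6) = 6
  D2 = -(6) = -6
  G7 = -(3) = -3
  H8 = MIN(4, -3) = -3
  A3 = -3 * -3 = 9
  B3 = 9 + 9 = 18
  B4 = MAX(-6, 9) = 9
  D9 = -6 + 9 = 3
  E12 = MAX(18, 3) = 18

After the edit, cleaning proceeds:
  E7: a read changed (B9 -1->-2) — executes, giving 5.
  H8: a read changed (E7 4->5) — executes, giving -3 — identical to its old value.
  A3: dirty, but its reads are unchanged (H8 unchanged, G7 unchanged); cached 9 stands.
  B3: dirty, but its reads are unchanged (A3 unchanged, A3 unchanged); cached 18 stands.
  B4: dirty, but its reads are unchanged (D2 unchanged, A3 unchanged); cached 9 stands.
  D9: dirty, but its reads are unchanged (D2 unchanged, B4 unchanged); cached 3 stands.
  E12: dirty, but its reads are unchanged (B3 unchanged, D9 unchanged); cached 18 stands.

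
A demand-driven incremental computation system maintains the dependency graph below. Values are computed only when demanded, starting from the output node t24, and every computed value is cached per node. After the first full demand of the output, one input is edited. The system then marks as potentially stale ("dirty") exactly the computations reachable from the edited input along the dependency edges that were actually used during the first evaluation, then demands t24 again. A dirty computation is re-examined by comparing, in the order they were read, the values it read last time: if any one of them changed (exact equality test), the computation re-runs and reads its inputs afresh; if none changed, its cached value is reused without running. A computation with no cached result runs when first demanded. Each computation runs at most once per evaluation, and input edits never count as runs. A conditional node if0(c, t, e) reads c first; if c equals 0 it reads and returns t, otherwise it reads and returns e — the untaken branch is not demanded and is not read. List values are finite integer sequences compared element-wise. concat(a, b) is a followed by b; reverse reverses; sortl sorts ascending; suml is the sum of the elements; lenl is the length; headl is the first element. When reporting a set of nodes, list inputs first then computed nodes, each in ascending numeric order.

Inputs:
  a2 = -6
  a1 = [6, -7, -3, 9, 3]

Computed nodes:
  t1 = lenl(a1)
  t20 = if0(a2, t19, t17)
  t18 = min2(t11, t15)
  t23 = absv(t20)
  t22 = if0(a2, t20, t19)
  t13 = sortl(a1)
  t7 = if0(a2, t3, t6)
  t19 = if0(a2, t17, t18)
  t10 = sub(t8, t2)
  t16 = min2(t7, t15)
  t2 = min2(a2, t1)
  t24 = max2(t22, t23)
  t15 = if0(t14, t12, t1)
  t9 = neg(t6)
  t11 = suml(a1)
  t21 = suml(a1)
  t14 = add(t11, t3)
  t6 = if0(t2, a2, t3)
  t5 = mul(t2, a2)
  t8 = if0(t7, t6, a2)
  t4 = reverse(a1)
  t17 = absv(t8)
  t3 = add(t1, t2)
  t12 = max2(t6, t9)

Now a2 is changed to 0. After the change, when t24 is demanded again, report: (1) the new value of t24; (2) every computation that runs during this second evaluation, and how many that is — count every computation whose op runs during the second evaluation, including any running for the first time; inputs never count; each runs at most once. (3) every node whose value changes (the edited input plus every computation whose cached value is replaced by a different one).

New value of t24: 0.
Computations that run: t2, t3, t7, t8, t17, t19, t20, t22, t23, t24 — 10 in total.
Values that change: a2, t2, t3, t7, t8, t17, t19, t20, t22, t23, t24.
Key observation: a condition flipped, so demand moved to the other branch — t6, t14, t15, t18 are never re-examined.

First evaluation (everything demanded from the output):
  t1 = lenl([6, -7, -3, 9, 3]) = 5
  t2 = min2(-6, 5) = -6
  t3 = add(5, -6) = -1
  t6 = if0(t2=-6 -> else branch t3) = -1
  t7 = if0(a2=-6 -> else branch t6) = -1
  t8 = if0(t7=-1 -> else branch a2) = -6
  t11 = suml([6, -7, -3, 9, 3]) = 8
  t14 = add(8, -1) = 7
  t15 = if0(t14=7 -> else branch t1) = 5
  t17 = absv(-6) = 6
  t18 = min2(8, 5) = 5
  t19 = if0(a2=-6 -> else branch t18) = 5
  t20 = if0(a2=-6 -> else branch t17) = 6
  t22 = if0(a2=-6 -> else branch t19) = 5
  t23 = absv(6) = 6
  t24 = max2(5, 6) = 6

Propagation after the edit:
  t2: runs — a2 -6->0; result 0.
  t3: runs — t2 -6->0; result 5.
  t6: marked dirty but never re-examined — demand shifted away from it.
  t7: runs — a2 -6->0; result 5.
  t8: runs — t7 -1->5; a2 -6->0; result 0.
  t14: marked dirty but never re-examined — demand shifted away from it.
  t15: marked dirty but never re-examined — demand shifted away from it.
  t17: runs — t8 -6->0; result 0.
  t18: marked dirty but never re-examined — demand shifted away from it.
  t19: runs — a2 -6->0; result 0.
  t20: runs — a2 -6->0; t17 6->0; result 0.
  t22: runs — a2 -6->0; t19 5->0; result 0.
  t23: runs — t20 6->0; result 0.
  t24: runs — t22 5->0; t23 6->0; result 0.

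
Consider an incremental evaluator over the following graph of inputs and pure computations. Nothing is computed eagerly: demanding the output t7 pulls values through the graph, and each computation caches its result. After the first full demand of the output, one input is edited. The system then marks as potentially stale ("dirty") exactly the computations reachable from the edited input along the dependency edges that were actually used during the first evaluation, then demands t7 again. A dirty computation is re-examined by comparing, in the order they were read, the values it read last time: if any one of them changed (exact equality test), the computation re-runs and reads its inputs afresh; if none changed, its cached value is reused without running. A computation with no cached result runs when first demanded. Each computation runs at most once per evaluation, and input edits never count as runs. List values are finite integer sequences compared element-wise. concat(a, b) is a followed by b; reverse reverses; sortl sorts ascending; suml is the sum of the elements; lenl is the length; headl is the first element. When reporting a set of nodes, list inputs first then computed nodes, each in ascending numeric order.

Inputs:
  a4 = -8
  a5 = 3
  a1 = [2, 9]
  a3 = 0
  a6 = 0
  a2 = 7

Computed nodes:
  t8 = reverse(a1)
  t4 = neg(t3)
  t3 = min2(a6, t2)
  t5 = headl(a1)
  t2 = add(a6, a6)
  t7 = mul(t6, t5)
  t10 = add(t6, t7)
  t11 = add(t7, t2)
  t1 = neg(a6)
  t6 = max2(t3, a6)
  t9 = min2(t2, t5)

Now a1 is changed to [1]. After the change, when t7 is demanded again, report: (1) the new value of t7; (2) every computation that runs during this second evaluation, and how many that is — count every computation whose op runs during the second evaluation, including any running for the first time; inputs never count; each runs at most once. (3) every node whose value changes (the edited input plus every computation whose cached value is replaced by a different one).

Initial pass — values computed on the first demand:
  t2 = add(0, 0) = 0
  t3 = min2(0, 0) = 0
  t5 = headl([2, 9]) = 2
  t6 = max2(0, 0) = 0
  t7 = mul(0, 2) = 0

Second demand — change propagation:
  t5: re-runs because a1 [2, 9]->[1]; new result 1.
  t7: re-runs because t5 2->1; new result 0 (unchanged).

t7 now evaluates to 0.
Run set: t5, t7 (2 run).
Changed values: a1, t5.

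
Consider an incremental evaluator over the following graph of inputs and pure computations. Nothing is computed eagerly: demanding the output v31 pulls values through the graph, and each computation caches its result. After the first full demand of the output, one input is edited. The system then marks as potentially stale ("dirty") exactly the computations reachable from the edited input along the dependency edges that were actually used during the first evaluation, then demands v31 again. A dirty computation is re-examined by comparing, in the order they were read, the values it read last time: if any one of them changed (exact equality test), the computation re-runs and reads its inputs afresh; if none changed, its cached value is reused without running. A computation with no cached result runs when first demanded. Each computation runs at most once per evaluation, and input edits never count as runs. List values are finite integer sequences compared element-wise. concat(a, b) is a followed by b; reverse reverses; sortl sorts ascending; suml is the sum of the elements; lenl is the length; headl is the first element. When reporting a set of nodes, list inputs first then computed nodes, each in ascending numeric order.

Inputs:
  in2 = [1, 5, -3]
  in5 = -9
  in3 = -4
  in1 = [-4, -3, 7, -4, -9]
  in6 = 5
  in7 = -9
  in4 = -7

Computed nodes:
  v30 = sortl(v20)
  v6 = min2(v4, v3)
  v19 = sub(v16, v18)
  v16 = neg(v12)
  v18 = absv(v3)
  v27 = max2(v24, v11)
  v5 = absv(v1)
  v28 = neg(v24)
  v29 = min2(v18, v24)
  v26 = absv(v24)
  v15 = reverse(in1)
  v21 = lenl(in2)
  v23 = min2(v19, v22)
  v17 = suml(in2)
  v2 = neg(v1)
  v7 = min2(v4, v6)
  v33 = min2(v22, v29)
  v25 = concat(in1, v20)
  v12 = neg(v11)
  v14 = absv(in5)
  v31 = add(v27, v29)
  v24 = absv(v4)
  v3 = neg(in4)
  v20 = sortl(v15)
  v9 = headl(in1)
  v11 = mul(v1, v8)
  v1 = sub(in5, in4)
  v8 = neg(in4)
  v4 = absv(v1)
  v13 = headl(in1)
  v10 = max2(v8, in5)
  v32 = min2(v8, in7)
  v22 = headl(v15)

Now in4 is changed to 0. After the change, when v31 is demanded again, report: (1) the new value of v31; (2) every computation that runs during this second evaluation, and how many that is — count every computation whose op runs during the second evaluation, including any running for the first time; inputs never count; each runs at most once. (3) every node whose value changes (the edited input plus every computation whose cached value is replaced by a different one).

v31 now evaluates to 9.
Run set: v1, v3, v4, v8, v11, v18, v24, v27, v29, v31 (10 run).
Changed values: in4, v1, v3, v4, v8, v11, v18, v24, v27, v29, v31.

Initial pass — values computed on the first demand:
  v1 = sub(-9, -7) = -2
  v3 = neg(-7) = 7
  v4 = absv(-2) = 2
  v8 = neg(-7) = 7
  v11 = mul(-2, 7) = -14
  v18 = absv(7) = 7
  v24 = absv(2) = 2
  v27 = max2(2, -14) = 2
  v29 = min2(7, 2) = 2
  v31 = add(2, 2) = 4

Second demand — change propagation:
  v1: re-runs because in4 -7->0; new result -9.
  v3: re-runs because in4 -7->0; new result 0.
  v4: re-runs because v1 -2->-9; new result 9.
  v8: re-runs because in4 -7->0; new result 0.
  v11: re-runs because v1 -2->-9; v8 7->0; new result 0.
  v18: re-runs because v3 7->0; new result 0.
  v24: re-runs because v4 2->9; new result 9.
  v27: re-runs because v24 2->9; v11 -14->0; new result 9.
  v29: re-runs because v18 7->0; v24 2->9; new result 0.
  v31: re-runs because v27 2->9; v29 2->0; new result 9.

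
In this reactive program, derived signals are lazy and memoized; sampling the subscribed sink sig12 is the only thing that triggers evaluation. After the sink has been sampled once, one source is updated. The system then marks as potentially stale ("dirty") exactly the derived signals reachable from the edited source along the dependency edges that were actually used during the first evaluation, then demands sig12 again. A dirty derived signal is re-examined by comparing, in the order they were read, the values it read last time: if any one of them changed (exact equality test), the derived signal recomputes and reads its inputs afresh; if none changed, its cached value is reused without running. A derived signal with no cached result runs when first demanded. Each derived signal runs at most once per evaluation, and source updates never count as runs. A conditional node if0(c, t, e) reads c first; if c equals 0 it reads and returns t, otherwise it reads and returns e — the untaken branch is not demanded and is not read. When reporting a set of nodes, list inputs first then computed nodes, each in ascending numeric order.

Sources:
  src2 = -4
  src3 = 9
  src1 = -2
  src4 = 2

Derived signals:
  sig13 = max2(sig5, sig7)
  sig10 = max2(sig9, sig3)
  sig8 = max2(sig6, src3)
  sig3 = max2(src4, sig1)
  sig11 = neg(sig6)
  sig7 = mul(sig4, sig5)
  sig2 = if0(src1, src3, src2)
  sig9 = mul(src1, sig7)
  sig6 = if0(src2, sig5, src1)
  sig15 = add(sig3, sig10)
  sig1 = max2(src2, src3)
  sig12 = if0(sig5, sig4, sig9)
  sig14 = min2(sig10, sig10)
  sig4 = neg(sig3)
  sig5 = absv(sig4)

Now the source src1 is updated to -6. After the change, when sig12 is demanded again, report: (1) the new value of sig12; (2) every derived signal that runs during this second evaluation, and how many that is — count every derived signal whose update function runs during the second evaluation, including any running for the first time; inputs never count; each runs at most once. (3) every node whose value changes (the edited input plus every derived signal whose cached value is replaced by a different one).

Demanding sig12 again yields 486.
2 derived signals run: sig9, sig12.
The nodes whose values change: src1, sig9, sig12.

First demand of the output computes:
  sig1 = max2(-4, 9) = 9
  sig3 = max2(2, 9) = 9
  sig4 = neg(9) = -9
  sig5 = absv(-9) = 9
  sig7 = mul(-9, 9) = -81
  sig9 = mul(-2, -81) = 162
  sig12 = if0(sig5=9 -> else branch sig9) = 162

After the edit, cleaning proceeds:
  sig9: a read changed (src1 -2->-6) — executes, giving 486.
  sig12: a read changed (sig9 162->486) — executes, giving 486.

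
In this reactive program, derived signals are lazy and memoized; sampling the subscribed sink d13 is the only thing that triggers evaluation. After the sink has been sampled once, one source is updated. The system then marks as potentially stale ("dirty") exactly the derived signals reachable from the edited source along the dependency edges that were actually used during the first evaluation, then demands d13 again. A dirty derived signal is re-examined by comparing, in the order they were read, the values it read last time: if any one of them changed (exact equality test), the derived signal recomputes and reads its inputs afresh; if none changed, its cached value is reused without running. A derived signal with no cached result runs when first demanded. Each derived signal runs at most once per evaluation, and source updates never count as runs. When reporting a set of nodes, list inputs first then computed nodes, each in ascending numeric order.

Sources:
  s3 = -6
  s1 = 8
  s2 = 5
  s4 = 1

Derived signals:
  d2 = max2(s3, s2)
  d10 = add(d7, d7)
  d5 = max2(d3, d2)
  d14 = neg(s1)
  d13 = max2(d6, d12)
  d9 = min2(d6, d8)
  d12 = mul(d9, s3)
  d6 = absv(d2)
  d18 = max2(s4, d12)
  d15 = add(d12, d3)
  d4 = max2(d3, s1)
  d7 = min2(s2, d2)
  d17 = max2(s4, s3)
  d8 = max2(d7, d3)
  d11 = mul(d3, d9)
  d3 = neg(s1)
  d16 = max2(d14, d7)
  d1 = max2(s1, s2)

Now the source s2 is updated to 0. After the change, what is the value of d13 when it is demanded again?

Demanding d13 again yields 0.

First demand of the output computes:
  d2 = max2(-6, 5) = 5
  d3 = neg(8) = -8
  d6 = absv(5) = 5
  d7 = min2(5, 5) = 5
  d8 = max2(5, -8) = 5
  d9 = min2(5, 5) = 5
  d12 = mul(5, -6) = -30
  d13 = max2(5, -30) = 5

After the edit, cleaning proceeds:
  d2: a read changed (s2 5->0) — executes, giving 0.
  d6: a read changed (d2 5->0) — executes, giving 0.
  d7: a read changed (s2 5->0; d2 5->0) — executes, giving 0.
  d8: a read changed (d7 5->0) — executes, giving 0.
  d9: a read changed (d6 5->0; d8 5->0) — executes, giving 0.
  d12: a read changed (d9 5->0) — executes, giving 0.
  d13: a read changed (d6 5->0; d12 -30->0) — executes, giving 0.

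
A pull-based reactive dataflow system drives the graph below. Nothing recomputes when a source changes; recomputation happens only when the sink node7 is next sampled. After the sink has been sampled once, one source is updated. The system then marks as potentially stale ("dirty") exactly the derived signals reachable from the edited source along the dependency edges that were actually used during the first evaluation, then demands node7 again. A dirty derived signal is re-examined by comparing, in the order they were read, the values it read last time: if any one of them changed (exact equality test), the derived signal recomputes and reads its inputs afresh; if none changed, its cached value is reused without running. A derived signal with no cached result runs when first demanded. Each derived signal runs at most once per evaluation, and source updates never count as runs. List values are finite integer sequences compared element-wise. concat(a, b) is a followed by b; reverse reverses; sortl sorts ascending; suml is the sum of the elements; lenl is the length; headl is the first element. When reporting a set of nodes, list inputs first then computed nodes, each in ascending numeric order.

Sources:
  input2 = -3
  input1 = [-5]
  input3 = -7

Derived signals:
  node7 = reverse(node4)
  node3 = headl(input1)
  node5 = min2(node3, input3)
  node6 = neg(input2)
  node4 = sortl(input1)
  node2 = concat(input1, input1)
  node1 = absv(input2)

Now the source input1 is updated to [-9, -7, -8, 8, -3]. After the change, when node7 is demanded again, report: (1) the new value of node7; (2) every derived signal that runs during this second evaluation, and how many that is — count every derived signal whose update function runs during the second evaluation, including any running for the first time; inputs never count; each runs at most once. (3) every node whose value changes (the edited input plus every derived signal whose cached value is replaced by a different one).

New value of node7: [8, -3, -7, -8, -9].
Derived signals that run: node4, node7 — 2 in total.
Values that change: input1, node4, node7.

First evaluation (everything demanded from the output):
  node4 = sortl([-5]) = [-5]
  node7 = reverse([-5]) = [-5]

Propagation after the edit:
  node4: runs — input1 [-5]->[-9, -7, -8, 8, -3]; result [-9, -8, -7, -3, 8].
  node7: runs — node4 [-5]->[-9, -8, -7, -3, 8]; result [8, -3, -7, -8, -9].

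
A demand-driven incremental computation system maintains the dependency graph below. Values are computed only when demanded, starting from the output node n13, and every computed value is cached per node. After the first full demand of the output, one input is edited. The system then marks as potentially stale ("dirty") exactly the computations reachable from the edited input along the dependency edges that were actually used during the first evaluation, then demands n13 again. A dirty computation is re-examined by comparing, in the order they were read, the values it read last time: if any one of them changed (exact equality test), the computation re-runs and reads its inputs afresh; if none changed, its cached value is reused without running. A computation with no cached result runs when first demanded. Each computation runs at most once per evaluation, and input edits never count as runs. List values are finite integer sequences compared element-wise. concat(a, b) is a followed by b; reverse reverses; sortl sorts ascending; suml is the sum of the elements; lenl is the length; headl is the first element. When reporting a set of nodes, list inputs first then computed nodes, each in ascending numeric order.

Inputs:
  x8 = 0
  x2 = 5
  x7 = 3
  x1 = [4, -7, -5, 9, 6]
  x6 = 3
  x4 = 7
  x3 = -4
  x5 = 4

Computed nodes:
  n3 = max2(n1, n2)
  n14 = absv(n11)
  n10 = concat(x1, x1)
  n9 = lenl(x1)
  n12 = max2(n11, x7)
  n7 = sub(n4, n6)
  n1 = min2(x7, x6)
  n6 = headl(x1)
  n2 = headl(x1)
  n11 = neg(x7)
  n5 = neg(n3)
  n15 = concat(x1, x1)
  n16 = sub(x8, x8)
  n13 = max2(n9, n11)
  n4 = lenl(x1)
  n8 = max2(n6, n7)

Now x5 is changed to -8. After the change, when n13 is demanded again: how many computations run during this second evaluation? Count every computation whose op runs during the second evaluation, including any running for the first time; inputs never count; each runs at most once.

Computations that run: none — 0 in total.
Key observation: x5 is never demanded by the output, so the edit triggers no recomputation at all.

First evaluation (everything demanded from the output):
  n9 = lenl([4, -7, -5, 9, 6]) = 5
  n11 = neg(3) = -3
  n13 = max2(5, -3) = 5

Propagation after the edit:
  x5 feeds no computation that the output demands — nothing is marked dirty and nothing runs.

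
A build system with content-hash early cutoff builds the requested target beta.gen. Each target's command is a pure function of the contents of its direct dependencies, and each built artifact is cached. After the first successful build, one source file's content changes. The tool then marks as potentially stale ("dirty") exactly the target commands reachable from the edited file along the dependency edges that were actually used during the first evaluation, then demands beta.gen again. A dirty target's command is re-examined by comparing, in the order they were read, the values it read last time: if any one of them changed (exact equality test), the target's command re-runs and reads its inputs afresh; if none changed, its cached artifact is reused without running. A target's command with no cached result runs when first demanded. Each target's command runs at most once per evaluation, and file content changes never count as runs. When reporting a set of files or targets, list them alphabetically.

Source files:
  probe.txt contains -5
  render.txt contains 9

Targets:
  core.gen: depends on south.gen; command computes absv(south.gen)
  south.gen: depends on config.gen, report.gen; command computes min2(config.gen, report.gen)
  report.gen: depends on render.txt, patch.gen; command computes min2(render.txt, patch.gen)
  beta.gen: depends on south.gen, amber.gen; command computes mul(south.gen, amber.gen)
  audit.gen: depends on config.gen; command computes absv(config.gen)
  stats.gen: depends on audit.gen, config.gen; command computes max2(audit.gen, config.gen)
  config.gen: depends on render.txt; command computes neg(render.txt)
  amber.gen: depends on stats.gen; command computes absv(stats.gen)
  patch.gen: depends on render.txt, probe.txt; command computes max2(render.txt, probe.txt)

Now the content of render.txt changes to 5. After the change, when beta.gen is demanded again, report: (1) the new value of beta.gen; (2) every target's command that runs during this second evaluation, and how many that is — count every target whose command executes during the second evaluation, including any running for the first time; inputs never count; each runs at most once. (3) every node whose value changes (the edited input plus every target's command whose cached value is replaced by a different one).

First evaluation (everything demanded from the output):
  config.gen = neg(9) = -9
  audit.gen = absv(-9) = 9
  patch.gen = max2(9, -5) = 9
  report.gen = min2(9, 9) = 9
  south.gen = min2(-9, 9) = -9
  stats.gen = max2(9, -9) = 9
  amber.gen = absv(9) = 9
  beta.gen = mul(-9, 9) = -81

Propagation after the edit:
  config.gen: runs — render.txt 9->5; result -5.
  audit.gen: runs — config.gen -9->-5; result 5.
  patch.gen: runs — render.txt 9->5; result 5.
  report.gen: runs — render.txt 9->5; patch.gen 9->5; result 5.
  south.gen: runs — config.gen -9->-5; report.gen 9->5; result -5.
  stats.gen: runs — audit.gen 9->5; config.gen -9->-5; result 5.
  amber.gen: runs — stats.gen 9->5; result 5.
  beta.gen: runs — south.gen -9->-5; amber.gen 9->5; result -25.

New value of beta.gen: -25.
Target commands that run: amber.gen, audit.gen, beta.gen, config.gen, patch.gen, report.gen, south.gen, stats.gen — 8 in total.
Values that change: amber.gen, audit.gen, beta.gen, config.gen, patch.gen, render.txt, report.gen, south.gen, stats.gen.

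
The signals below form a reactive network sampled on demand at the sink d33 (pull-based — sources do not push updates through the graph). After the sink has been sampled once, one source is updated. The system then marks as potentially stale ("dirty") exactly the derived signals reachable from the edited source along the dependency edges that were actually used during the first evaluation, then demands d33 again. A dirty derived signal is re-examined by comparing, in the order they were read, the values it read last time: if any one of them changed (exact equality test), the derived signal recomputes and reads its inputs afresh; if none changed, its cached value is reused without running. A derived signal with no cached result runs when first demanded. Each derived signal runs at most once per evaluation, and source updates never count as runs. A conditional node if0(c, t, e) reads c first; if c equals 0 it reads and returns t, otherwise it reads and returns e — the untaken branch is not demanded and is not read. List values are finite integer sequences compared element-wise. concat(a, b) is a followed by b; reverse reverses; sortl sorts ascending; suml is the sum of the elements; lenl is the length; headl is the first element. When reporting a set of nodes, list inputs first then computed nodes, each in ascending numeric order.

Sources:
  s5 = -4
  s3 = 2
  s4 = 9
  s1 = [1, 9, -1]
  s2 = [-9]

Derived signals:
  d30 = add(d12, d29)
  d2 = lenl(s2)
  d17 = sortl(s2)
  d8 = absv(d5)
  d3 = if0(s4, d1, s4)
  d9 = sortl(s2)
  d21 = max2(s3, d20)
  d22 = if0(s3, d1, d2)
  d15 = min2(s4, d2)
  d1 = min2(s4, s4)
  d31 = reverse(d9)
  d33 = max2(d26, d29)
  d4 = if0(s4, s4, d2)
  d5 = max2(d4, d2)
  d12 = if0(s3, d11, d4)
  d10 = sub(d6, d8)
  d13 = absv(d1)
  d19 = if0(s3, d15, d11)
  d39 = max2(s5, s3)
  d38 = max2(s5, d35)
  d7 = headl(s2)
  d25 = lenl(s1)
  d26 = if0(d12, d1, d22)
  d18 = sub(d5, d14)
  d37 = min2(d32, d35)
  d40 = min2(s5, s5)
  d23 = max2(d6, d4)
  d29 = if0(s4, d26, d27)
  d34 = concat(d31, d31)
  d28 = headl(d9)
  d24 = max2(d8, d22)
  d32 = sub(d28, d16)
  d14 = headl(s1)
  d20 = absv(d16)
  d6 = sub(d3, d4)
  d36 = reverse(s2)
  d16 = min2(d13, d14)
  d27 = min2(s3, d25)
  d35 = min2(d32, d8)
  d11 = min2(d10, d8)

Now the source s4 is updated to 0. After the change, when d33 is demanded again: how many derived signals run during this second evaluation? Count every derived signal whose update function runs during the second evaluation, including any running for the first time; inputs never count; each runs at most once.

Run set: d1, d4, d12, d26, d29, d33 (6 run).
The important point: the flipped condition pulls in fresh nodes; d1 runs for the first time.

Initial pass — values computed on the first demand:
  d2 = lenl([-9]) = 1
  d4 = if0(s4=9 -> else branch d2) = 1
  d12 = if0(s3=2 -> else branch d4) = 1
  d22 = if0(s3=2 -> else branch d2) = 1
  d25 = lenl([1, 9, -1]) = 3
  d26 = if0(d12=1 -> else branch d22) = 1
  d27 = min2(2, 3) = 2
  d29 = if0(s4=9 -> else branch d27) = 2
  d33 = max2(1, 2) = 2

Second demand — change propagation:
  d1: newly demanded (no cache) — executes and yields 0.
  d4: re-runs because s4 9->0; new result 0.
  d12: re-runs because d4 1->0; new result 0.
  d26: re-runs because d12 1->0; new result 0.
  d29: re-runs because s4 9->0; new result 0.
  d33: re-runs because d26 1->0; d29 2->0; new result 0.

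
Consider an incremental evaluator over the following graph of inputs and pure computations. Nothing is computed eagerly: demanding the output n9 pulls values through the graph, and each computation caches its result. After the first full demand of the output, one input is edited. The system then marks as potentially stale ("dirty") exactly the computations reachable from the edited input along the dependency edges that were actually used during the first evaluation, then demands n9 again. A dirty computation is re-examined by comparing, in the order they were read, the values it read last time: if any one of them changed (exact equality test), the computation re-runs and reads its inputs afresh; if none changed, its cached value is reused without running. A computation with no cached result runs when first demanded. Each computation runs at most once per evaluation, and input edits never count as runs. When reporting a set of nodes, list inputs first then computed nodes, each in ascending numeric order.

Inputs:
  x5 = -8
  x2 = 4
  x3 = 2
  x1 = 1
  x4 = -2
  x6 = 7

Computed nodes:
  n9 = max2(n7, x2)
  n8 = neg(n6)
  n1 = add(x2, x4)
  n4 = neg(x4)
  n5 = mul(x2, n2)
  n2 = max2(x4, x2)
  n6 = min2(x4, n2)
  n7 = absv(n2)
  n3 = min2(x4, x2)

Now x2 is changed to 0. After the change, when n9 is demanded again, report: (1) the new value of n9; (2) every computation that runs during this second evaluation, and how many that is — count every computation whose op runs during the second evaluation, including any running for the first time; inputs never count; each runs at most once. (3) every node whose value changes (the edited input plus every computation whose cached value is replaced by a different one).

Initial pass — values computed on the first demand:
  n2 = max2(-2, 4) = 4
  n7 = absv(4) = 4
  n9 = max2(4, 4) = 4

Second demand — change propagation:
  n2: re-runs because x2 4->0; new result 0.
  n7: re-runs because n2 4->0; new result 0.
  n9: re-runs because n7 4->0; x2 4->0; new result 0.

n9 now evaluates to 0.
Run set: n2, n7, n9 (3 run).
Changed values: x2, n2, n7, n9.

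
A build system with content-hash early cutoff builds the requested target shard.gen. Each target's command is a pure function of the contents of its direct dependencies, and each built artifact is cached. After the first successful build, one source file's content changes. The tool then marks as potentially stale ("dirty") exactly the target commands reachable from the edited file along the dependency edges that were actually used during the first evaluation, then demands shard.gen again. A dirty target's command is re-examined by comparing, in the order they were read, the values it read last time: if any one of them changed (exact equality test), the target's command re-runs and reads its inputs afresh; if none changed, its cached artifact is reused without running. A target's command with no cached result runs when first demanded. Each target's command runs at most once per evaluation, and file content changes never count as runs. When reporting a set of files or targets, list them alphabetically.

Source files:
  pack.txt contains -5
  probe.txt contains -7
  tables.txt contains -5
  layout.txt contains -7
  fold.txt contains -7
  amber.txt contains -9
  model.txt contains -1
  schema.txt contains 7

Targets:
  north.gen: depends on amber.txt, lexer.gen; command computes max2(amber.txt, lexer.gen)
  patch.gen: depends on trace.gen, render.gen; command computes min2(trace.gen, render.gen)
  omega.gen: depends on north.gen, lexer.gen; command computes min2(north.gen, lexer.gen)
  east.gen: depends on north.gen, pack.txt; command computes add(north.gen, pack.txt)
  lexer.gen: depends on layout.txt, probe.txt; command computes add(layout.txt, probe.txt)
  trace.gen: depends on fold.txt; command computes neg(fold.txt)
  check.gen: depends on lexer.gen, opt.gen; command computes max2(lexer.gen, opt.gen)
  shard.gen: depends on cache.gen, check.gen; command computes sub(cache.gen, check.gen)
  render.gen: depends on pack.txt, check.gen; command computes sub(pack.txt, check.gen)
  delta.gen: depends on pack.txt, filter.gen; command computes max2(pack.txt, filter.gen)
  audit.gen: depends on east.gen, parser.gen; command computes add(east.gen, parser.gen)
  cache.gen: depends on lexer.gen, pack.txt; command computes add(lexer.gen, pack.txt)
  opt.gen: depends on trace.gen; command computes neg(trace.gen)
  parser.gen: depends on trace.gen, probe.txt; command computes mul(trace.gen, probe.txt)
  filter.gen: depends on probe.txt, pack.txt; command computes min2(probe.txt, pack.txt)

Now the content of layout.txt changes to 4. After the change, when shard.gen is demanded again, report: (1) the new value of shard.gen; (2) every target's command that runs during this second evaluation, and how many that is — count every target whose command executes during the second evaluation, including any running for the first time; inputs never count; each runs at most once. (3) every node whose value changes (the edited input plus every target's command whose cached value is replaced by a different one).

First evaluation (everything demanded from the output):
  lexer.gen = add(-7, -7) = -14
  cache.gen = add(-14, -5) = -19
  trace.gen = neg(-7) = 7
  opt.gen = neg(7) = -7
  check.gen = max2(-14, -7) = -7
  shard.gen = sub(-19, -7) = -12

Propagation after the edit:
  lexer.gen: runs — layout.txt -7->4; result -3.
  cache.gen: runs — lexer.gen -14->-3; result -8.
  check.gen: runs — lexer.gen -14->-3; result -3.
  shard.gen: runs — cache.gen -19->-8; check.gen -7->-3; result -5.

New value of shard.gen: -5.
Target commands that run: cache.gen, check.gen, lexer.gen, shard.gen — 4 in total.
Values that change: cache.gen, check.gen, layout.txt, lexer.gen, shard.gen.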